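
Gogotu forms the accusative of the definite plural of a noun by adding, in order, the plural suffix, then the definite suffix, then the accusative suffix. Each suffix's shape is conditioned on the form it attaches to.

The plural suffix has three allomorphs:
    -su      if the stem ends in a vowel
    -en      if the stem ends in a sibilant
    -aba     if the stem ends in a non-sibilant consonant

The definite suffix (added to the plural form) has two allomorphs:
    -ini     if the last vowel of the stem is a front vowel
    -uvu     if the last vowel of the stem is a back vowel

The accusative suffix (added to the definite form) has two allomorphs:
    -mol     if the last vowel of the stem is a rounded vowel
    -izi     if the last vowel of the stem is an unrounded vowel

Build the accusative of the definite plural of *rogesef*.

rogesefabauvumol

Since the final sound of *rogesef* is /f/ (a non-sibilant consonant), it takes -aba, giving *rogesefaba*.
The last vowel of the plural form *rogesefaba* is /a/, which is a back vowel, so the definite suffix is -uvu, giving *rogesefabauvu*.
The last vowel of the definite form *rogesefabauvu* is /u/, which is a rounded vowel, so the accusative suffix is -mol, giving *rogesefabauvumol*.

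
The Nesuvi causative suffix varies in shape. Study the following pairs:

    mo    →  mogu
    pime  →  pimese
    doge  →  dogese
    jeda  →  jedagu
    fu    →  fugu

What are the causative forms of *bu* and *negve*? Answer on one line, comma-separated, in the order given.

The pattern is front/back vowel harmony: -se when the last vowel of the stem is a front vowel (*pime*, *doge*); -gu when the last vowel of the stem is a back vowel (*mo*, *jeda*, *fu*).
*bu* — last vowel /u/ (a back vowel) → -gu → *bugu*.
The last vowel of *negve* is /e/, which is a front vowel, so the suffix is -se, giving *negvese*.

bugu, negvese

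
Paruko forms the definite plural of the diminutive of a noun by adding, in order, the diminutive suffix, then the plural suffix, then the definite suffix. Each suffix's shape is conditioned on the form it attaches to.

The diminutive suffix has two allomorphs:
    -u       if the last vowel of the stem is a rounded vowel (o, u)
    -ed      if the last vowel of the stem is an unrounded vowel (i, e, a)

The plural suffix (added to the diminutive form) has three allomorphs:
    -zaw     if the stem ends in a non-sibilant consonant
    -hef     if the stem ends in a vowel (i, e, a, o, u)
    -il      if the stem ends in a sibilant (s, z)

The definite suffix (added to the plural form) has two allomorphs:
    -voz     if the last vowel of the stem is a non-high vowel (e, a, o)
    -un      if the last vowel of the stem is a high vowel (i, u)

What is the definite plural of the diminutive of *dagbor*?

The last vowel of *dagbor* is /o/, which is a rounded vowel, so the diminutive suffix is -u, giving *dagboru*.
The diminutive form *dagboru* — final sound /u/ (a vowel) → -hef → *dagboruhef*.
The last vowel of the plural form *dagboruhef* is /e/, which is a non-high vowel, so the definite suffix is -voz, giving *dagboruhefvoz*.

dagboruhefvoz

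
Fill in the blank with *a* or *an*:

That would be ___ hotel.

a

The indefinite article is chosen by the initial *sound* of the following word, not its spelling.
*hotel* begins with the sound /h/ (h is pronounced) — a consonant sound.
So the article is *a*: That would be a hotel.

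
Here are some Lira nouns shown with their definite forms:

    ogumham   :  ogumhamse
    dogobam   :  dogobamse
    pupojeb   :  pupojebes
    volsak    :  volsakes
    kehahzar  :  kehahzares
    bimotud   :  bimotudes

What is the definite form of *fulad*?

fulades

The pattern is nasality of the final consonant: -se when the stem ends in a nasal (*ogumham*, *dogobam*); -es when the stem ends in a non-nasal consonant (*pupojeb*, *volsak*, *kehahzar*, *bimotud*).
The final consonant of *fulad* is /d/, which is non-nasal, so the suffix is -es, giving *fulades*.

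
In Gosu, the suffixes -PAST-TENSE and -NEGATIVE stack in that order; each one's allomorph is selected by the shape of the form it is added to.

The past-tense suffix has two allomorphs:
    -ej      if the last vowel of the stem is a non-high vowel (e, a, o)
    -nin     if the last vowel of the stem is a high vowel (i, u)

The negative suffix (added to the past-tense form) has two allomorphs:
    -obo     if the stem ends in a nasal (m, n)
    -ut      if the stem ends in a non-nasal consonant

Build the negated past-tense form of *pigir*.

pigirninobo

*pigir* — last vowel /i/ (a high vowel) → -nin → *pigirnin*.
The final consonant of the past-tense form *pigirnin* is /n/, which is a nasal, so the negative suffix is -obo, giving *pigirninobo*.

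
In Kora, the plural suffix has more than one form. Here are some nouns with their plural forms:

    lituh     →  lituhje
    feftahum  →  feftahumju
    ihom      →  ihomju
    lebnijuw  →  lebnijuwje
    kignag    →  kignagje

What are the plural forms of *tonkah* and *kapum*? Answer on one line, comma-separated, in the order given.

The suffix is conditioned by the final consonant: -ju when the stem ends in a nasal (*feftahum*, *ihom*); -je when the stem ends in a non-nasal consonant (*lituh*, *lebnijuw*, *kignag*).
The final consonant of *tonkah* is /h/, which is non-nasal, so the suffix is -je, giving *tonkahje*.
*kapum* — final consonant /m/ (a nasal) → -ju → *kapumju*.

tonkahje, kapumju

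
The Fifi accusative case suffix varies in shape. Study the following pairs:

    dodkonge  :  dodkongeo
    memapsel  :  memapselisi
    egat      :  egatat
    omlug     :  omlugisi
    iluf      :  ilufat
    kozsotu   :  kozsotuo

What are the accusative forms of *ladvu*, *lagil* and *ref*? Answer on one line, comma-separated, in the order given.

ladvuo, lagilisi, refat

The suffix is conditioned by the final sound: -at when the stem ends in a voiceless consonant (*egat*, *iluf*); -isi when the stem ends in a voiced consonant (*memapsel*, *omlug*); -o when the stem ends in a vowel (*dodkonge*, *kozsotu*).
*ladvu* — final sound /u/ (a vowel) → -o → *ladvuo*.
Since the final sound of *lagil* is /l/ (a voiced consonant), it takes -isi, giving *lagilisi*.
The final sound of *ref* is /f/, which is a voiceless consonant, so the suffix is -at, giving *refat*.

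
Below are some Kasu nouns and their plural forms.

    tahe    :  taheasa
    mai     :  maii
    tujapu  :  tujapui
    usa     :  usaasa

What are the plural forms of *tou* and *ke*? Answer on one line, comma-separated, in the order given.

toui, keasa

The suffix is conditioned by the last vowel: -i when the last vowel of the stem is a high vowel (*mai*, *tujapu*); -asa when the last vowel of the stem is a non-high vowel (*tahe*, *usa*).
*tou* — last vowel /u/ (a high vowel) → -i → *toui*.
The last vowel of *ke* is /e/, which is a non-high vowel, so the suffix is -asa, giving *keasa*.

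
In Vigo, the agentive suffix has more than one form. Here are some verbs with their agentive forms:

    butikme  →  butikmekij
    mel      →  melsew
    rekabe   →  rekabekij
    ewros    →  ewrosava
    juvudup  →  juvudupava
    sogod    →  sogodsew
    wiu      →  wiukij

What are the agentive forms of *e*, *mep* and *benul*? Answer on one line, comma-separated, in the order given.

The suffix is conditioned by the final sound: -ava when the stem ends in a voiceless consonant (*ewros*, *juvudup*); -sew when the stem ends in a voiced consonant (*mel*, *sogod*); -kij when the stem ends in a vowel (*butikme*, *rekabe*, *wiu*).
Since the final sound of *e* is /e/ (a vowel), it takes -kij, giving *ekij*.
*mep* — final sound /p/ (a voiceless consonant) → -ava → *mepava*.
*benul*: final sound = /l/, a voiced consonant → -sew → *benulsew*.

ekij, mepava, benulsew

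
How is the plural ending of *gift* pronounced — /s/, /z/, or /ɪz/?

/s/

The stem *gift* ends in a voiceless non-sibilant consonant.
The plural suffix surfaces as /ɪz/ after sibilants, /s/ after other voiceless consonants, and /z/ after other voiced sounds.
So the plural -s on *gift* is pronounced /s/.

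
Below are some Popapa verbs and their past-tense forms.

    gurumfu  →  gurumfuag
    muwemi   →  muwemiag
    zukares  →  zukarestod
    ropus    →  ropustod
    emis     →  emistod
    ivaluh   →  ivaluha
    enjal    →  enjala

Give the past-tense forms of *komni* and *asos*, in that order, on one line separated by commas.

The pattern is sibilance of the final sound: -tod when the stem ends in a sibilant (*zukares*, *ropus*, *emis*); -a when the stem ends in a non-sibilant consonant (*ivaluh*, *enjal*); -ag when the stem ends in a vowel (*gurumfu*, *muwemi*).
*komni* — final sound /i/ (a vowel) → -ag → *komniag*.
Since the final sound of *asos* is /s/ (a sibilant), it takes -tod, giving *asostod*.

komniag, asostod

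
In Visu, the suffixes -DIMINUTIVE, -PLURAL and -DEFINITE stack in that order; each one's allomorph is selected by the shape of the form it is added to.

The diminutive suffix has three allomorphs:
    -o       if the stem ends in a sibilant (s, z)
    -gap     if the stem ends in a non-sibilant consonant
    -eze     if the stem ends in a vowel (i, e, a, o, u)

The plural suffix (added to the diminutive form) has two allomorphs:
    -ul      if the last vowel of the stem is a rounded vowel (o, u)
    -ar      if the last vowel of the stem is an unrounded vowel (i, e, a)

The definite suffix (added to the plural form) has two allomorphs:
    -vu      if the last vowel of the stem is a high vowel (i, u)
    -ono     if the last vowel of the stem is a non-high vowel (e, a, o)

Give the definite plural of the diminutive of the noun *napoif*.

The final sound of *napoif* is /f/, which is a non-sibilant consonant, so the diminutive suffix is -gap, giving *napoifgap*.
The diminutive form *napoifgap* — last vowel /a/ (an unrounded vowel) → -ar → *napoifgapar*.
Since the last vowel of the plural form *napoifgapar* is /a/ (a non-high vowel), it takes -ono, giving *napoifgaparono*.

napoifgaparono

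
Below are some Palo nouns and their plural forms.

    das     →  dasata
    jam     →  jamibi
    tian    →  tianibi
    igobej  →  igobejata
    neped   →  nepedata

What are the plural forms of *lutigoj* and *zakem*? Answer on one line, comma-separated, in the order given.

lutigojata, zakemibi

The alternation tracks the final consonant of the stem — -ibi when the stem ends in a nasal (*jam*, *tian*); -ata when the stem ends in a non-nasal consonant (*das*, *igobej*, *neped*).
Since the final consonant of *lutigoj* is /j/ (non-nasal), it takes -ata, giving *lutigojata*.
*zakem*: final consonant = /m/, a nasal → -ibi → *zakemibi*.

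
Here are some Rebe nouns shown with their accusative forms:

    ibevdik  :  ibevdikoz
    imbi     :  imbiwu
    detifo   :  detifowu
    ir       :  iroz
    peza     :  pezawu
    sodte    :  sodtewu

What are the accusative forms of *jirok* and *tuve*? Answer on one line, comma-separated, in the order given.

jirokoz, tuvewu

The pattern is consonant vs. vowel: -oz when the stem ends in a consonant (*ibevdik*, *ir*); -wu when the stem ends in a vowel (*imbi*, *detifo*, *peza*, *sodte*).
Since the final sound of *jirok* is /k/ (a consonant), it takes -oz, giving *jirokoz*.
Since the final sound of *tuve* is /e/ (a vowel), it takes -wu, giving *tuvewu*.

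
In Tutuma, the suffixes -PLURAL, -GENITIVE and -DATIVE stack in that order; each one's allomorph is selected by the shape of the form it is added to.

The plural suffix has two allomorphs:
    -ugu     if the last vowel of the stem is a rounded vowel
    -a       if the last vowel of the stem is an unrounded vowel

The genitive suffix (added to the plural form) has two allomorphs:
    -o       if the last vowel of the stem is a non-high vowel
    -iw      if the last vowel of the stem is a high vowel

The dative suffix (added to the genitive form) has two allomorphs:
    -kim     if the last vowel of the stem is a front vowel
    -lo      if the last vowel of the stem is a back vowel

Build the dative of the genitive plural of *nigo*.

Since the last vowel of *nigo* is /o/ (a rounded vowel), it takes -ugu, giving *nigougu*.
The last vowel of the plural form *nigougu* is /u/, which is a high vowel, so the genitive suffix is -iw, giving *nigouguiw*.
The genitive form *nigouguiw*: last vowel = /i/, a front vowel → -kim → *nigouguiwkim*.

nigouguiwkim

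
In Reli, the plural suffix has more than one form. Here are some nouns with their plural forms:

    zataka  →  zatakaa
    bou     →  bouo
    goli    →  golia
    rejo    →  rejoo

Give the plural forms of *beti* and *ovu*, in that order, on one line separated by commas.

betia, ovuo

The suffix is conditioned by the last vowel: -o when the last vowel of the stem is a rounded vowel (*bou*, *rejo*); -a when the last vowel of the stem is an unrounded vowel (*zataka*, *goli*).
The last vowel of *beti* is /i/, which is an unrounded vowel, so the suffix is -a, giving *betia*.
Since the last vowel of *ovu* is /u/ (a rounded vowel), it takes -o, giving *ovuo*.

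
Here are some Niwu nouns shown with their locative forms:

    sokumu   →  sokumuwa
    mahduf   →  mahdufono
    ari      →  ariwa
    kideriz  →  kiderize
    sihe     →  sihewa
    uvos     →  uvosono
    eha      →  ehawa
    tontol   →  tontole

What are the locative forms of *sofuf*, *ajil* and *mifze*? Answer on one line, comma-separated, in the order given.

sofufono, ajile, mifzewa

Looking at the final sound of each stem: -ono when the stem ends in a voiceless consonant (*mahduf*, *uvos*); -e when the stem ends in a voiced consonant (*kideriz*, *tontol*); -wa when the stem ends in a vowel (*sokumu*, *ari*, *sihe*, *eha*).
*sofuf*: final sound = /f/, a voiceless consonant → -ono → *sofufono*.
*ajil*: final sound = /l/, a voiced consonant → -e → *ajile*.
*mifze* — final sound /e/ (a vowel) → -wa → *mifzewa*.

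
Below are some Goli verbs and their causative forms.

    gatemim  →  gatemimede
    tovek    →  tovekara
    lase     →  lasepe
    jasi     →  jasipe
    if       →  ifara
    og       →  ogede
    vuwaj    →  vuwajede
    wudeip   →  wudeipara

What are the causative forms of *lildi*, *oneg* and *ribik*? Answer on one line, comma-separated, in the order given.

The pattern is voicing of the final sound: -ara when the stem ends in a voiceless consonant (*tovek*, *if*, *wudeip*); -ede when the stem ends in a voiced consonant (*gatemim*, *og*, *vuwaj*); -pe when the stem ends in a vowel (*lase*, *jasi*).
Since the final sound of *lildi* is /i/ (a vowel), it takes -pe, giving *lildipe*.
Since the final sound of *oneg* is /g/ (a voiced consonant), it takes -ede, giving *onegede*.
*ribik*: final sound = /k/, a voiceless consonant → -ara → *ribikara*.

lildipe, onegede, ribikara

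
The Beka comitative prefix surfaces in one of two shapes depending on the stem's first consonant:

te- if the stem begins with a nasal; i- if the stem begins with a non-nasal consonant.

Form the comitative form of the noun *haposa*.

*haposa*: first consonant = /h/, non-nasal → i- → *ihaposa*.

ihaposa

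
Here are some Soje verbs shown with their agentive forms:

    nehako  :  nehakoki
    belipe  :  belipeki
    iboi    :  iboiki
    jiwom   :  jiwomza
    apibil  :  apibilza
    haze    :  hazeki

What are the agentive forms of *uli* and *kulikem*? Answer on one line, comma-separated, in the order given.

uliki, kulikemza

Looking at the final sound of each stem: -za when the stem ends in a consonant (*jiwom*, *apibil*); -ki when the stem ends in a vowel (*nehako*, *belipe*, *iboi*, *haze*).
The final sound of *uli* is /i/, which is a vowel, so the suffix is -ki, giving *uliki*.
*kulikem*: final sound = /m/, a consonant → -za → *kulikemza*.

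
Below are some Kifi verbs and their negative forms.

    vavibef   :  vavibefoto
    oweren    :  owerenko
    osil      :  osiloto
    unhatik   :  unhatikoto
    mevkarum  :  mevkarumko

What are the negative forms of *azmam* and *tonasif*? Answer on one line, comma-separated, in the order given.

Looking at the final consonant of each stem: -ko when the stem ends in a nasal (*oweren*, *mevkarum*); -oto when the stem ends in a non-nasal consonant (*vavibef*, *osil*, *unhatik*).
Since the final consonant of *azmam* is /m/ (a nasal), it takes -ko, giving *azmamko*.
*tonasif* — final consonant /f/ (non-nasal) → -oto → *tonasifoto*.

azmamko, tonasifoto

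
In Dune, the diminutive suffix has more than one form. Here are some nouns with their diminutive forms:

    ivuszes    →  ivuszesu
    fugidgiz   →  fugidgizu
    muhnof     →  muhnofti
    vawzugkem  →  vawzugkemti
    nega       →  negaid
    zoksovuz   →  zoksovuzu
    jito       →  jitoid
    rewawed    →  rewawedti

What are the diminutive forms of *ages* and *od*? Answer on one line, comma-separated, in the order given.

agesu, odti

The pattern is sibilance of the final sound: -u when the stem ends in a sibilant (*ivuszes*, *fugidgiz*, *zoksovuz*); -ti when the stem ends in a non-sibilant consonant (*muhnof*, *vawzugkem*, *rewawed*); -id when the stem ends in a vowel (*nega*, *jito*).
*ages* — final sound /s/ (a sibilant) → -u → *agesu*.
The final sound of *od* is /d/, which is a non-sibilant consonant, so the suffix is -ti, giving *odti*.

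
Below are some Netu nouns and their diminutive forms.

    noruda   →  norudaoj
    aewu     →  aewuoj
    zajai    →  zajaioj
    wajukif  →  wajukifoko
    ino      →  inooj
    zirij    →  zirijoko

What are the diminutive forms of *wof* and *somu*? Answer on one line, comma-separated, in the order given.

wofoko, somuoj

The suffix is conditioned by the final sound: -oko when the stem ends in a consonant (*wajukif*, *zirij*); -oj when the stem ends in a vowel (*noruda*, *aewu*, *zajai*, *ino*).
The final sound of *wof* is /f/, which is a consonant, so the suffix is -oko, giving *wofoko*.
The final sound of *somu* is /u/, which is a vowel, so the suffix is -oj, giving *somuoj*.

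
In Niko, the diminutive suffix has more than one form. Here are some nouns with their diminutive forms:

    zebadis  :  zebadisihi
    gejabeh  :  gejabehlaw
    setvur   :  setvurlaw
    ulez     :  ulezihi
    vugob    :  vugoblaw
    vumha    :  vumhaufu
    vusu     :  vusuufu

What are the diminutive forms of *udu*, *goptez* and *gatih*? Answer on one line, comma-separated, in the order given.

The alternation tracks the final sound of the stem — -ihi when the stem ends in a sibilant (*zebadis*, *ulez*); -law when the stem ends in a non-sibilant consonant (*gejabeh*, *setvur*, *vugob*); -ufu when the stem ends in a vowel (*vumha*, *vusu*).
Since the final sound of *udu* is /u/ (a vowel), it takes -ufu, giving *uduufu*.
*goptez*: final sound = /z/, a sibilant → -ihi → *goptezihi*.
Since the final sound of *gatih* is /h/ (a non-sibilant consonant), it takes -law, giving *gatihlaw*.

uduufu, goptezihi, gatihlaw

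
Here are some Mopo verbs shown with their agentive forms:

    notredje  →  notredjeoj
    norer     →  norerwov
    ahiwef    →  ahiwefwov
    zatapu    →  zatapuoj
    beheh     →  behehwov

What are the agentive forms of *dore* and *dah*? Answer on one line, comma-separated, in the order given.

Looking at the final sound of each stem: -wov when the stem ends in a consonant (*norer*, *ahiwef*, *beheh*); -oj when the stem ends in a vowel (*notredje*, *zatapu*).
The final sound of *dore* is /e/, which is a vowel, so the suffix is -oj, giving *doreoj*.
*dah*: final sound = /h/, a consonant → -wov → *dahwov*.

doreoj, dahwov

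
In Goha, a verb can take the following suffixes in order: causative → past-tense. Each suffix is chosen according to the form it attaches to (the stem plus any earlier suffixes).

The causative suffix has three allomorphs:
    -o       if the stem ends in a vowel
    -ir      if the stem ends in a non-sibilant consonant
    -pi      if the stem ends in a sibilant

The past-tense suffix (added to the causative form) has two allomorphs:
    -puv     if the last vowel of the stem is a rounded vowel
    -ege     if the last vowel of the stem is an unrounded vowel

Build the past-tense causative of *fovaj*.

The final sound of *fovaj* is /j/, which is a non-sibilant consonant, so the causative suffix is -ir, giving *fovajir*.
The last vowel of the causative form *fovajir* is /i/, which is an unrounded vowel, so the past-tense suffix is -ege, giving *fovajirege*.

fovajirege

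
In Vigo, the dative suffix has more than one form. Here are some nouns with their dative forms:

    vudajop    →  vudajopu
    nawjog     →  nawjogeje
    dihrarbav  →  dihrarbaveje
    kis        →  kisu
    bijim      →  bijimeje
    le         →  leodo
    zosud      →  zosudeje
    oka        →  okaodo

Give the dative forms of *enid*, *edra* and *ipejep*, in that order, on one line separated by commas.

The pattern is voicing of the final sound: -u when the stem ends in a voiceless consonant (*vudajop*, *kis*); -eje when the stem ends in a voiced consonant (*nawjog*, *dihrarbav*, *bijim*, *zosud*); -odo when the stem ends in a vowel (*le*, *oka*).
The final sound of *enid* is /d/, which is a voiced consonant, so the suffix is -eje, giving *enideje*.
The final sound of *edra* is /a/, which is a vowel, so the suffix is -odo, giving *edraodo*.
*ipejep* — final sound /p/ (a voiceless consonant) → -u → *ipejepu*.

enideje, edraodo, ipejepu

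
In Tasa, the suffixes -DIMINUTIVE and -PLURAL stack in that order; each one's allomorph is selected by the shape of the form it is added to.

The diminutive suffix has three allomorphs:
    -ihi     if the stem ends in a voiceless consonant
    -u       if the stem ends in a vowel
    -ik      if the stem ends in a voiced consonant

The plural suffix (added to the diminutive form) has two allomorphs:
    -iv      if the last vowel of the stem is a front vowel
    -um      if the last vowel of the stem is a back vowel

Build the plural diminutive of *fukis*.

fukisihiiv

The final sound of *fukis* is /s/, which is a voiceless consonant, so the diminutive suffix is -ihi, giving *fukisihi*.
Since the last vowel of the diminutive form *fukisihi* is /i/ (a front vowel), it takes -iv, giving *fukisihiiv*.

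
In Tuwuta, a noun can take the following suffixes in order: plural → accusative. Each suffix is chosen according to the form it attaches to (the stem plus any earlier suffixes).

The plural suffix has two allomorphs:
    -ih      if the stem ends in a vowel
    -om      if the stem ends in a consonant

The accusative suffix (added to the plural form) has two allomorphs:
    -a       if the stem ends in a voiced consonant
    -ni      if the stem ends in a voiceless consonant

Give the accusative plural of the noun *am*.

*am*: final sound = /m/, a consonant → -om → *amom*.
The final consonant of the plural form *amom* is /m/, which is voiced, so the accusative suffix is -a, giving *amoma*.

amoma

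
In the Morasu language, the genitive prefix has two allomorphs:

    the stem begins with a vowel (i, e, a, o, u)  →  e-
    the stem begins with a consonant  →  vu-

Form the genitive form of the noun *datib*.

*datib*: first sound = /d/, a consonant → vu- → *vudatib*.

vudatib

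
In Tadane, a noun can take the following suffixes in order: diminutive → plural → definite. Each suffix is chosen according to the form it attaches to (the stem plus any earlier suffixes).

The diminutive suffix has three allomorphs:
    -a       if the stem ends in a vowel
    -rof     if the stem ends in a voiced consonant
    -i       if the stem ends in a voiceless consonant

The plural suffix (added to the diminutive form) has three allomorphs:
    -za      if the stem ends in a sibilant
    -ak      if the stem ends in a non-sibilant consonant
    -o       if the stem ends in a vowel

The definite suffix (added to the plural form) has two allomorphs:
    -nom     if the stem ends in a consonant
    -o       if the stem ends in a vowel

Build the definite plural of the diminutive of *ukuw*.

Since the final sound of *ukuw* is /w/ (a voiced consonant), it takes -rof, giving *ukuwrof*.
The diminutive form *ukuwrof* — final sound /f/ (a non-sibilant consonant) → -ak → *ukuwrofak*.
The plural form *ukuwrofak* — final sound /k/ (a consonant) → -nom → *ukuwrofaknom*.

ukuwrofaknom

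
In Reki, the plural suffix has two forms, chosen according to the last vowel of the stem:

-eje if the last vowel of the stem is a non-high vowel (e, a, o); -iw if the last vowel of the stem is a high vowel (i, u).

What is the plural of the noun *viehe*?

Since the last vowel of *viehe* is /e/ (a non-high vowel), it takes -eje, giving *vieheeje*.

vieheeje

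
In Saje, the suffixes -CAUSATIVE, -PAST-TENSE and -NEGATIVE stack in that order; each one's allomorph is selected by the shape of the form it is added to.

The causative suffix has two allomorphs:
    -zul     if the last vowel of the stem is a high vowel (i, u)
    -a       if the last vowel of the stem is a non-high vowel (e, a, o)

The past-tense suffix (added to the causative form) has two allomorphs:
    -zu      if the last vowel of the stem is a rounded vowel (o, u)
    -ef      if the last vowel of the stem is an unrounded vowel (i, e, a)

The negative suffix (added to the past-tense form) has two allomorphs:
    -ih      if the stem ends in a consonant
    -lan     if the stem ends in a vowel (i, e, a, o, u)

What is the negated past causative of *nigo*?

*nigo*: last vowel = /o/, a non-high vowel → -a → *nigoa*.
The causative form *nigoa*: last vowel = /a/, an unrounded vowel → -ef → *nigoaef*.
The past-tense form *nigoaef*: final sound = /f/, a consonant → -ih → *nigoaefih*.

nigoaefih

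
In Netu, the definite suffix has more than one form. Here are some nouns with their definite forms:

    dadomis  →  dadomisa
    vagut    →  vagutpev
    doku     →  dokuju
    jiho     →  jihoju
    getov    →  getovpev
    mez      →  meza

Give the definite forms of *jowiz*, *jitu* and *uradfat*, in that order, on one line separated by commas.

jowiza, jituju, uradfatpev

The alternation tracks the final sound of the stem — -a when the stem ends in a sibilant (*dadomis*, *mez*); -pev when the stem ends in a non-sibilant consonant (*vagut*, *getov*); -ju when the stem ends in a vowel (*doku*, *jiho*).
*jowiz*: final sound = /z/, a sibilant → -a → *jowiza*.
Since the final sound of *jitu* is /u/ (a vowel), it takes -ju, giving *jituju*.
*uradfat* — final sound /t/ (a non-sibilant consonant) → -pev → *uradfatpev*.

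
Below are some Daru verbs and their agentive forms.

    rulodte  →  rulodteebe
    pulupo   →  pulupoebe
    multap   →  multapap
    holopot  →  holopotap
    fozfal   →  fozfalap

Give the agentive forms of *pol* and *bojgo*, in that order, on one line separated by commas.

polap, bojgoebe

The pattern is consonant vs. vowel: -ap when the stem ends in a consonant (*multap*, *holopot*, *fozfal*); -ebe when the stem ends in a vowel (*rulodte*, *pulupo*).
The final sound of *pol* is /l/, which is a consonant, so the suffix is -ap, giving *polap*.
Since the final sound of *bojgo* is /o/ (a vowel), it takes -ebe, giving *bojgoebe*.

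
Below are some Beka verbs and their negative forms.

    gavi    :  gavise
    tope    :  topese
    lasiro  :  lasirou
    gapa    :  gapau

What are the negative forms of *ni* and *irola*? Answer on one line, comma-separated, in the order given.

nise, irolau

The alternation tracks the last vowel of the stem — -se when the last vowel of the stem is a front vowel (*gavi*, *tope*); -u when the last vowel of the stem is a back vowel (*lasiro*, *gapa*).
Since the last vowel of *ni* is /i/ (a front vowel), it takes -se, giving *nise*.
*irola* — last vowel /a/ (a back vowel) → -u → *irolau*.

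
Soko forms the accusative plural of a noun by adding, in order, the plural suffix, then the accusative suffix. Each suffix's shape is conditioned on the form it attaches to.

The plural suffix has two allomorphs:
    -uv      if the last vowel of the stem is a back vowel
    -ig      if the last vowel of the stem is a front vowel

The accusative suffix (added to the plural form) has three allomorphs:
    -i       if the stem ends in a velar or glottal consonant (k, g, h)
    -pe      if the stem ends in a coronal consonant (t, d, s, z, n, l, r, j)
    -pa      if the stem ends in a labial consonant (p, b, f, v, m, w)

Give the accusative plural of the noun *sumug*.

sumuguvpa

The last vowel of *sumug* is /u/, which is a back vowel, so the plural suffix is -uv, giving *sumuguv*.
Since the final consonant of the plural form *sumuguv* is /v/ (labial), it takes -pa, giving *sumuguvpa*.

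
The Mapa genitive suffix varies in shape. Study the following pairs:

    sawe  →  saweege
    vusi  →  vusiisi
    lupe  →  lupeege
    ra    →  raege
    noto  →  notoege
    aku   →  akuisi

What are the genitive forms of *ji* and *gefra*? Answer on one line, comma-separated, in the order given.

Looking at the last vowel of each stem: -isi when the last vowel of the stem is a high vowel (*vusi*, *aku*); -ege when the last vowel of the stem is a non-high vowel (*sawe*, *lupe*, *ra*, *noto*).
*ji*: last vowel = /i/, a high vowel → -isi → *jiisi*.
Since the last vowel of *gefra* is /a/ (a non-high vowel), it takes -ege, giving *gefraege*.

jiisi, gefraege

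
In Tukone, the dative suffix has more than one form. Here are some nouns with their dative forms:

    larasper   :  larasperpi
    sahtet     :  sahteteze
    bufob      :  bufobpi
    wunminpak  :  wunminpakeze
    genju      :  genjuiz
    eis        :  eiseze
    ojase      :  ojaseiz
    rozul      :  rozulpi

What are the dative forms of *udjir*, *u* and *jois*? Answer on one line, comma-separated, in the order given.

udjirpi, uiz, joiseze

The pattern is voicing of the final sound: -eze when the stem ends in a voiceless consonant (*sahtet*, *wunminpak*, *eis*); -pi when the stem ends in a voiced consonant (*larasper*, *bufob*, *rozul*); -iz when the stem ends in a vowel (*genju*, *ojase*).
Since the final sound of *udjir* is /r/ (a voiced consonant), it takes -pi, giving *udjirpi*.
*u*: final sound = /u/, a vowel → -iz → *uiz*.
Since the final sound of *jois* is /s/ (a voiceless consonant), it takes -eze, giving *joiseze*.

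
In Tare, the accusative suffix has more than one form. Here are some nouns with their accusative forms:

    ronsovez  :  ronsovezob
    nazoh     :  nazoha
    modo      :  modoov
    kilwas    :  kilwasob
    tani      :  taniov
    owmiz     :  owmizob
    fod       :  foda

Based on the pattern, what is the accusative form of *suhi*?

suhiov

The suffix is conditioned by the final sound: -ob when the stem ends in a sibilant (*ronsovez*, *kilwas*, *owmiz*); -a when the stem ends in a non-sibilant consonant (*nazoh*, *fod*); -ov when the stem ends in a vowel (*modo*, *tani*).
*suhi*: final sound = /i/, a vowel → -ov → *suhiov*.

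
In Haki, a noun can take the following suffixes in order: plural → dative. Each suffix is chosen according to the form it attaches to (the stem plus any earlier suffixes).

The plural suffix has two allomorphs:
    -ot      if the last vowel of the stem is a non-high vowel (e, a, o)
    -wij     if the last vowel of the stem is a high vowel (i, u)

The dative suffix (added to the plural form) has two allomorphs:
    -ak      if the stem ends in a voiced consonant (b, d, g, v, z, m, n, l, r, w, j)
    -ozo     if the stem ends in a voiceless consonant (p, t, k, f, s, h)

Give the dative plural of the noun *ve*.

veotozo

Since the last vowel of *ve* is /e/ (a non-high vowel), it takes -ot, giving *veot*.
Since the final consonant of the plural form *veot* is /t/ (voiceless), it takes -ozo, giving *veotozo*.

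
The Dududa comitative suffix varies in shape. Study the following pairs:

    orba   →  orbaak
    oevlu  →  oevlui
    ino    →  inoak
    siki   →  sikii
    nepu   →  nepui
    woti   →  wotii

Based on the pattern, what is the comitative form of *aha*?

ahaak

The alternation tracks the last vowel of the stem — -i when the last vowel of the stem is a high vowel (*oevlu*, *siki*, *nepu*, *woti*); -ak when the last vowel of the stem is a non-high vowel (*orba*, *ino*).
The last vowel of *aha* is /a/, which is a non-high vowel, so the suffix is -ak, giving *ahaak*.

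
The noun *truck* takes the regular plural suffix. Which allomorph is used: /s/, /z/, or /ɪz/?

/s/

The stem *truck* ends in a voiceless non-sibilant consonant.
The plural suffix surfaces as /ɪz/ after sibilants, /s/ after other voiceless consonants, and /z/ after other voiced sounds.
So the plural -s on *truck* is pronounced /s/.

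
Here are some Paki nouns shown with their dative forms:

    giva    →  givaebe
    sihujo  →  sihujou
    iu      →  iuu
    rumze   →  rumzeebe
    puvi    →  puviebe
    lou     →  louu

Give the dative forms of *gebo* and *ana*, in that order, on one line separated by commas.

The pattern is rounding harmony: -u when the last vowel of the stem is a rounded vowel (*sihujo*, *iu*, *lou*); -ebe when the last vowel of the stem is an unrounded vowel (*giva*, *rumze*, *puvi*).
*gebo* — last vowel /o/ (a rounded vowel) → -u → *gebou*.
Since the last vowel of *ana* is /a/ (an unrounded vowel), it takes -ebe, giving *anaebe*.

gebou, anaebe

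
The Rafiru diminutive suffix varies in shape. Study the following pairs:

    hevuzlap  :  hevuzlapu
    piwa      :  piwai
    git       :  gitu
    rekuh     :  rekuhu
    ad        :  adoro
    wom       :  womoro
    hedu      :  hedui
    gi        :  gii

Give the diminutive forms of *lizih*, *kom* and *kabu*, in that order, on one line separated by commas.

Looking at the final sound of each stem: -u when the stem ends in a voiceless consonant (*hevuzlap*, *git*, *rekuh*); -oro when the stem ends in a voiced consonant (*ad*, *wom*); -i when the stem ends in a vowel (*piwa*, *hedu*, *gi*).
The final sound of *lizih* is /h/, which is a voiceless consonant, so the suffix is -u, giving *lizihu*.
The final sound of *kom* is /m/, which is a voiced consonant, so the suffix is -oro, giving *komoro*.
*kabu* — final sound /u/ (a vowel) → -i → *kabui*.

lizihu, komoro, kabui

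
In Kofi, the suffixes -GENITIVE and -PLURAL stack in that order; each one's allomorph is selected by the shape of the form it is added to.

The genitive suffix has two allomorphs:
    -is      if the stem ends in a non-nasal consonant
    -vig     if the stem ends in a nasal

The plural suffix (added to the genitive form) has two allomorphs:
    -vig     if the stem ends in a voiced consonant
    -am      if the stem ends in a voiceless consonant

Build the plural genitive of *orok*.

orokisam

Since the final consonant of *orok* is /k/ (non-nasal), it takes -is, giving *orokis*.
The final consonant of the genitive form *orokis* is /s/, which is voiceless, so the plural suffix is -am, giving *orokisam*.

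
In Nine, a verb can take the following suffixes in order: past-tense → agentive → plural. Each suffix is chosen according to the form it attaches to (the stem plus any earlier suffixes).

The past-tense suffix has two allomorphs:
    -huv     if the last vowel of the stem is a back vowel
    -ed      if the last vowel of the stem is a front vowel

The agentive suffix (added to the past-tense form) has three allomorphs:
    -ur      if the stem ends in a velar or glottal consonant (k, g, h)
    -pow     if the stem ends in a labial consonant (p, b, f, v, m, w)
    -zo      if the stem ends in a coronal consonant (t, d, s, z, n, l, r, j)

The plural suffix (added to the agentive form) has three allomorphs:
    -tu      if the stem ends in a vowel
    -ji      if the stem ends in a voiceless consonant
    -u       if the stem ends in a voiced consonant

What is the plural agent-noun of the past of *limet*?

*limet* — last vowel /e/ (a front vowel) → -ed → *limeted*.
The past-tense form *limeted*: final consonant = /d/, coronal → -zo → *limetedzo*.
The final sound of the agentive form *limetedzo* is /o/, which is a vowel, so the plural suffix is -tu, giving *limetedzotu*.

limetedzotu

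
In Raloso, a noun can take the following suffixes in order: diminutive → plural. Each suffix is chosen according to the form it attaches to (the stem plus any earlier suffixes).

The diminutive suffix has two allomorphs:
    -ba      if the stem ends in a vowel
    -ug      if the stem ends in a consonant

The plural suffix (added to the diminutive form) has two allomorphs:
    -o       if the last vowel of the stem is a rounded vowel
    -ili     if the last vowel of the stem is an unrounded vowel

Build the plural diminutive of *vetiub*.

vetiubugo

*vetiub* — final sound /b/ (a consonant) → -ug → *vetiubug*.
The last vowel of the diminutive form *vetiubug* is /u/, which is a rounded vowel, so the plural suffix is -o, giving *vetiubugo*.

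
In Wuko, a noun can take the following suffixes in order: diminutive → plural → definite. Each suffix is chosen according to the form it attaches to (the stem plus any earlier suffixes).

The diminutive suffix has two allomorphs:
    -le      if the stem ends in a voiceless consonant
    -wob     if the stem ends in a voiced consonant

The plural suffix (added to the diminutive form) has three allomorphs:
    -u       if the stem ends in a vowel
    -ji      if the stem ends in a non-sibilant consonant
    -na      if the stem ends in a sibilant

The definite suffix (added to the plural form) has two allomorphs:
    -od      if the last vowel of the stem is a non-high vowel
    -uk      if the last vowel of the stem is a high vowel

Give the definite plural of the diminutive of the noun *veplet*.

Since the final consonant of *veplet* is /t/ (voiceless), it takes -le, giving *vepletle*.
The diminutive form *vepletle* — final sound /e/ (a vowel) → -u → *vepletleu*.
Since the last vowel of the plural form *vepletleu* is /u/ (a high vowel), it takes -uk, giving *vepletleuuk*.

vepletleuuk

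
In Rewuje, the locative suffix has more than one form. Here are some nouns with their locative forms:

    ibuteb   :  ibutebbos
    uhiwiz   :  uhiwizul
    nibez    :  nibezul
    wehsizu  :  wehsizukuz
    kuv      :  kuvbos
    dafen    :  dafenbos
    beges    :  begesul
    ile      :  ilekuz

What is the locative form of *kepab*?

kepabbos

The alternation tracks the final sound of the stem — -ul when the stem ends in a sibilant (*uhiwiz*, *nibez*, *beges*); -bos when the stem ends in a non-sibilant consonant (*ibuteb*, *kuv*, *dafen*); -kuz when the stem ends in a vowel (*wehsizu*, *ile*).
*kepab*: final sound = /b/, a non-sibilant consonant → -bos → *kepabbos*.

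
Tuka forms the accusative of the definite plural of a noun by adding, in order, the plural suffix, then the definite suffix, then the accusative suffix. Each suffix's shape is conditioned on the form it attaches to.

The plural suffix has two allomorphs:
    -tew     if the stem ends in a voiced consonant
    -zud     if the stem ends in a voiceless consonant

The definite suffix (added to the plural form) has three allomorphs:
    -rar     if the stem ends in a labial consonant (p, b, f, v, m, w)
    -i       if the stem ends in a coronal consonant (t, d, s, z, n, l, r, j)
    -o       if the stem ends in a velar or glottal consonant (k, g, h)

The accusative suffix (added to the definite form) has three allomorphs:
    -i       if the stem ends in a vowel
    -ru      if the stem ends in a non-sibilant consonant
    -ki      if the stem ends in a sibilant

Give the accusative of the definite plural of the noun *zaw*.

zawtewrarru

The final consonant of *zaw* is /w/, which is voiced, so the plural suffix is -tew, giving *zawtew*.
The plural form *zawtew*: final consonant = /w/, labial → -rar → *zawtewrar*.
The definite form *zawtewrar* — final sound /r/ (a non-sibilant consonant) → -ru → *zawtewrarru*.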